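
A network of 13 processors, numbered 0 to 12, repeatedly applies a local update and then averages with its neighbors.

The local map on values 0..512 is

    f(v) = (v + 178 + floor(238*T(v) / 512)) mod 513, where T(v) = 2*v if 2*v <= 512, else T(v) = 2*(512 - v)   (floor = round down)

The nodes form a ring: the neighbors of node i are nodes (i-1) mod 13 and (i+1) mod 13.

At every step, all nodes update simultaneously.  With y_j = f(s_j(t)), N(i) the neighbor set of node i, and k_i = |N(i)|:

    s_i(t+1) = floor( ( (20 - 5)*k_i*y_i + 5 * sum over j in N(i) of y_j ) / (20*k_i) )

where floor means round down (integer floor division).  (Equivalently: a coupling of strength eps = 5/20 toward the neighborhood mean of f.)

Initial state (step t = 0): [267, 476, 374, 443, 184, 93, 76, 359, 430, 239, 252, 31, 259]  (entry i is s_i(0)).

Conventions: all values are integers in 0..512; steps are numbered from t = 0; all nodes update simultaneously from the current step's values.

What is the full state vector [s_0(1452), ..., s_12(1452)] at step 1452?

Simulating step by step:
t=0: [267, 476, 374, 443, 184, 93, 76, 359, 430, 239, 252, 31, 259]
t=1: [160, 171, 168, 152, 81, 310, 308, 186, 164, 134, 158, 216, 168]
t=2: [490, 503, 498, 457, 329, 183, 144, 99, 427, 449, 426, 183, 447]
t=3: [174, 175, 175, 172, 146, 90, 389, 355, 195, 171, 151, 56, 153]
t=4: [59, 1, 65, 439, 451, 341, 190, 149, 114, 444, 450, 332, 390]
t=5: [261, 208, 271, 187, 170, 148, 101, 402, 377, 200, 171, 165, 182]
t=6: [129, 89, 131, 102, 440, 457, 358, 194, 152, 121, 448, 437, 93]
t=7: [407, 368, 412, 355, 196, 171, 151, 108, 409, 388, 201, 194, 342]
t=8: [168, 166, 168, 150, 116, 444, 463, 369, 196, 153, 64, 56, 149]
t=9: [496, 499, 497, 463, 380, 200, 172, 151, 112, 397, 320, 310, 447]
t=10: [174, 175, 174, 172, 153, 122, 446, 464, 375, 195, 163, 163, 171]
t=11: [63, 1, 63, 440, 470, 390, 202, 172, 152, 113, 435, 493, 441]
t=12: [268, 209, 268, 187, 172, 154, 125, 447, 466, 377, 199, 174, 188]
t=13: [131, 90, 130, 102, 444, 472, 395, 203, 172, 153, 57, 9, 40]
t=14: [398, 370, 411, 355, 197, 173, 154, 126, 447, 454, 298, 214, 269]
t=15: [166, 167, 168, 150, 118, 448, 472, 396, 203, 170, 151, 97, 149]
t=16: [494, 500, 497, 463, 383, 201, 173, 154, 126, 445, 460, 390, 456]
t=17: [174, 175, 174, 172, 153, 123, 449, 472, 396, 203, 172, 169, 172]
t=18: [63, 1, 63, 440, 470, 391, 202, 173, 154, 126, 451, 505, 444]
t=19: [268, 209, 268, 187, 172, 154, 125, 449, 472, 396, 203, 175, 188]
t=20: [131, 90, 130, 102, 444, 472, 395, 203, 173, 154, 63, 11, 40]
t=21: [398, 370, 411, 355, 197, 173, 154, 126, 449, 457, 308, 218, 269]
t=22: [166, 167, 168, 150, 118, 448, 472, 396, 203, 171, 153, 103, 150]
t=23: [494, 500, 497, 463, 383, 201, 173, 154, 126, 446, 465, 399, 459]
t=24: [174, 175, 174, 172, 153, 123, 449, 472, 396, 203, 172, 170, 172]
t=25: [63, 1, 63, 440, 470, 391, 202, 173, 154, 126, 452, 506, 445]
t=26: [268, 209, 268, 187, 172, 154, 125, 449, 472, 396, 203, 175, 188]

Answer: [174, 175, 174, 172, 153, 123, 449, 472, 396, 203, 172, 170, 172]
Key observation: The state at step 19, [268, 209, 268, 187, 172, 154, 125, 449, 472, 396, 203, 175, 188], reappears at step 26: the system is in a cycle of period 7 from step 19 on.  Therefore the state at step 1452 equals the state at step 19 + ((1452 - 19) mod 7) = 24, which is [174, 175, 174, 172, 153, 123, 449, 472, 396, 203, 172, 170, 172].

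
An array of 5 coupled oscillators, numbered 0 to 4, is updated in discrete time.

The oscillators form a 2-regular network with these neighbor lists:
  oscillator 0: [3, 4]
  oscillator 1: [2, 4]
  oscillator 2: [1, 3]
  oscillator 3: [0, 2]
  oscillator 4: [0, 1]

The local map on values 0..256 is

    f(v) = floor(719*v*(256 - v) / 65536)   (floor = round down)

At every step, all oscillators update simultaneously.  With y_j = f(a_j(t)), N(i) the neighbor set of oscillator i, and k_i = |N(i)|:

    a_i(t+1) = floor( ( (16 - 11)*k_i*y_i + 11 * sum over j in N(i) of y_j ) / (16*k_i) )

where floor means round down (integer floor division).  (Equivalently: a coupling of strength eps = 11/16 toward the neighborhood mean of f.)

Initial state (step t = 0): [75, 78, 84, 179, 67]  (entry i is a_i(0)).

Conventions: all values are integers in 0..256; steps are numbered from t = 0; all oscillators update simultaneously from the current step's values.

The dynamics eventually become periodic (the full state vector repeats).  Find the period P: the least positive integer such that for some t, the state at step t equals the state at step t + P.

Answer: 2
Key observation: The state at step 9, [163, 163, 163, 163, 163], reappears at step 11 — and no state repeats earlier — so the cycle the system enters has period 2.

Derivation:
t=0: [75, 78, 84, 179, 67]
t=1: [145, 149, 153, 152, 146]
t=2: [174, 174, 173, 173, 175]
t=3: [156, 156, 156, 156, 155]
t=4: [171, 171, 171, 171, 171]
t=5: [159, 159, 159, 159, 159]
t=6: [169, 169, 169, 169, 169]
t=7: [161, 161, 161, 161, 161]
t=8: [167, 167, 167, 167, 167]
t=9: [163, 163, 163, 163, 163]
t=10: [166, 166, 166, 166, 166]
t=11: [163, 163, 163, 163, 163]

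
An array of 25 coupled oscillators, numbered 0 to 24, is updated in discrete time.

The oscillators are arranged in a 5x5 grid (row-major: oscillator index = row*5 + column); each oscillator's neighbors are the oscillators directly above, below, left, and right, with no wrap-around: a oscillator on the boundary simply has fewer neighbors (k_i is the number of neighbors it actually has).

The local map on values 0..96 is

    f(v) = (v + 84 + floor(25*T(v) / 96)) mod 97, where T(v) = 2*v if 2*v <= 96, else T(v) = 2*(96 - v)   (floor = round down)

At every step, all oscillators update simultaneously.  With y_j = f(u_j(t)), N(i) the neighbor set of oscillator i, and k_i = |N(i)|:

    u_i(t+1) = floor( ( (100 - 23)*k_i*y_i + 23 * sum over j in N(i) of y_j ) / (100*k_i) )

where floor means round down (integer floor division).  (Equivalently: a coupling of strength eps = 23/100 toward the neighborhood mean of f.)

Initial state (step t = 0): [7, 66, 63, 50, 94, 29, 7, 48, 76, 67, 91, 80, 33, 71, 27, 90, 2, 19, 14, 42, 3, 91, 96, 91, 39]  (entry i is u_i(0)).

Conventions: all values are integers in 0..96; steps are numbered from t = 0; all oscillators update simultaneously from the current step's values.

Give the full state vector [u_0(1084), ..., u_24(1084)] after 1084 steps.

Answer: [70, 70, 70, 70, 70, 70, 70, 70, 70, 70, 70, 70, 70, 70, 70, 70, 70, 70, 70, 70, 70, 70, 70, 70, 70]
Key observation: The state at step 10, [70, 70, 70, 70, 70, 70, 70, 70, 70, 70, 70, 70, 70, 70, 70, 70, 70, 70, 70, 70, 70, 70, 70, 70, 70], reappears at step 11: the system is in a cycle of period 1 from step 10 on.  Therefore the state at step 1084 equals the state at step 10 + ((1084 - 10) mod 1) = 10, which is [70, 70, 70, 70, 70, 70, 70, 70, 70, 70, 70, 70, 70, 70, 70, 70, 70, 70, 70, 70, 70, 70, 70, 70, 70].

Derivation:
t=0: [7, 66, 63, 50, 94, 29, 7, 48, 76, 67, 91, 80, 33, 71, 27, 90, 2, 19, 14, 42, 3, 91, 96, 91, 39]
t=1: [83, 71, 66, 63, 77, 44, 85, 61, 71, 67, 75, 74, 41, 63, 36, 81, 81, 23, 18, 44, 86, 81, 77, 72, 50]
t=2: [72, 71, 68, 67, 71, 58, 74, 66, 70, 67, 70, 71, 50, 61, 46, 75, 71, 28, 22, 49, 77, 75, 69, 65, 60]
t=3: [70, 70, 69, 69, 70, 65, 71, 67, 69, 68, 69, 70, 59, 62, 58, 71, 68, 35, 28, 57, 72, 71, 66, 64, 64]
t=4: [69, 70, 69, 70, 69, 68, 70, 69, 69, 68, 69, 69, 64, 63, 64, 70, 67, 44, 35, 61, 71, 70, 66, 64, 66]
t=5: [69, 70, 70, 70, 69, 69, 69, 69, 69, 69, 69, 69, 66, 65, 67, 70, 68, 54, 45, 64, 70, 69, 66, 65, 67]
t=6: [70, 70, 70, 70, 70, 70, 70, 69, 69, 69, 70, 69, 67, 67, 68, 69, 68, 62, 57, 66, 70, 69, 67, 67, 68]
t=7: [70, 70, 70, 70, 70, 70, 70, 69, 69, 69, 70, 69, 68, 68, 69, 69, 69, 66, 64, 67, 70, 69, 68, 68, 68]
t=8: [70, 70, 70, 70, 70, 70, 70, 69, 69, 70, 70, 69, 69, 69, 69, 70, 69, 68, 67, 68, 70, 69, 69, 68, 69]
t=9: [70, 70, 70, 70, 70, 70, 70, 70, 70, 70, 70, 70, 69, 69, 69, 70, 69, 69, 69, 69, 70, 70, 69, 69, 69]
t=10: [70, 70, 70, 70, 70, 70, 70, 70, 70, 70, 70, 70, 70, 70, 70, 70, 70, 70, 70, 70, 70, 70, 70, 70, 70]
t=11: [70, 70, 70, 70, 70, 70, 70, 70, 70, 70, 70, 70, 70, 70, 70, 70, 70, 70, 70, 70, 70, 70, 70, 70, 70]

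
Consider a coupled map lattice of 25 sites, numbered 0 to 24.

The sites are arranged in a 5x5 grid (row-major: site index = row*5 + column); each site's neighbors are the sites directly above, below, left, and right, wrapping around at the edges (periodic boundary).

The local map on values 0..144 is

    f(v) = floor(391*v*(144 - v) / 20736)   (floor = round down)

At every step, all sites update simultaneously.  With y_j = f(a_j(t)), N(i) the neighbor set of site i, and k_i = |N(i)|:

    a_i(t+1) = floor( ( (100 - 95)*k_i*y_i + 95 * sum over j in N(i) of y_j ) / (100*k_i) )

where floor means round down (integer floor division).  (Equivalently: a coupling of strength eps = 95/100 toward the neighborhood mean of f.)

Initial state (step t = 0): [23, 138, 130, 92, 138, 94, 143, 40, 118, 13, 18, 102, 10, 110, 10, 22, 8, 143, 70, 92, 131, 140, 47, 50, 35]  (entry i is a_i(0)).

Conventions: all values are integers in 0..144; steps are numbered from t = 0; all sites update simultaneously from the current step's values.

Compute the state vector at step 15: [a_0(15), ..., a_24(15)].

Answer: [91, 91, 91, 91, 91, 91, 91, 91, 91, 91, 91, 91, 91, 91, 91, 91, 91, 91, 91, 91, 91, 91, 91, 91, 91]

Derivation:
t=0: [23, 138, 130, 92, 138, 94, 143, 40, 118, 13, 18, 102, 10, 110, 10, 22, 8, 143, 70, 92, 131, 140, 47, 50, 35]
t=1: [38, 24, 65, 50, 58, 34, 62, 31, 66, 45, 59, 25, 55, 51, 56, 46, 34, 54, 64, 62, 45, 36, 36, 85, 56]
t=2: [75, 83, 71, 94, 85, 86, 63, 93, 82, 88, 76, 86, 76, 93, 90, 85, 75, 83, 92, 91, 81, 70, 87, 87, 91]
t=3: [94, 96, 91, 94, 91, 95, 93, 95, 89, 93, 93, 96, 92, 93, 91, 94, 95, 94, 91, 91, 94, 95, 95, 90, 93]
t=4: [87, 88, 87, 90, 88, 88, 86, 90, 88, 89, 87, 88, 87, 90, 89, 88, 87, 88, 89, 89, 88, 87, 88, 88, 89]
t=5: [92, 93, 91, 92, 92, 92, 91, 92, 91, 92, 92, 93, 91, 92, 92, 92, 92, 92, 91, 92, 92, 92, 92, 91, 92]
t=6: [89, 89, 89, 90, 90, 90, 89, 90, 90, 90, 89, 89, 89, 90, 90, 90, 89, 90, 90, 90, 90, 89, 90, 90, 90]
t=7: [91, 92, 91, 91, 91, 91, 91, 91, 91, 91, 91, 92, 91, 91, 91, 91, 91, 91, 91, 91, 91, 91, 91, 91, 91]
t=8: [90, 90, 90, 90, 90, 90, 90, 90, 90, 90, 90, 90, 90, 90, 90, 90, 90, 90, 90, 90, 90, 90, 90, 90, 90]
t=9: [91, 91, 91, 91, 91, 91, 91, 91, 91, 91, 91, 91, 91, 91, 91, 91, 91, 91, 91, 91, 91, 91, 91, 91, 91]
t=10: [90, 90, 90, 90, 90, 90, 90, 90, 90, 90, 90, 90, 90, 90, 90, 90, 90, 90, 90, 90, 90, 90, 90, 90, 90]
t=11: [91, 91, 91, 91, 91, 91, 91, 91, 91, 91, 91, 91, 91, 91, 91, 91, 91, 91, 91, 91, 91, 91, 91, 91, 91]
t=12: [90, 90, 90, 90, 90, 90, 90, 90, 90, 90, 90, 90, 90, 90, 90, 90, 90, 90, 90, 90, 90, 90, 90, 90, 90]
t=13: [91, 91, 91, 91, 91, 91, 91, 91, 91, 91, 91, 91, 91, 91, 91, 91, 91, 91, 91, 91, 91, 91, 91, 91, 91]
t=14: [90, 90, 90, 90, 90, 90, 90, 90, 90, 90, 90, 90, 90, 90, 90, 90, 90, 90, 90, 90, 90, 90, 90, 90, 90]
t=15: [91, 91, 91, 91, 91, 91, 91, 91, 91, 91, 91, 91, 91, 91, 91, 91, 91, 91, 91, 91, 91, 91, 91, 91, 91]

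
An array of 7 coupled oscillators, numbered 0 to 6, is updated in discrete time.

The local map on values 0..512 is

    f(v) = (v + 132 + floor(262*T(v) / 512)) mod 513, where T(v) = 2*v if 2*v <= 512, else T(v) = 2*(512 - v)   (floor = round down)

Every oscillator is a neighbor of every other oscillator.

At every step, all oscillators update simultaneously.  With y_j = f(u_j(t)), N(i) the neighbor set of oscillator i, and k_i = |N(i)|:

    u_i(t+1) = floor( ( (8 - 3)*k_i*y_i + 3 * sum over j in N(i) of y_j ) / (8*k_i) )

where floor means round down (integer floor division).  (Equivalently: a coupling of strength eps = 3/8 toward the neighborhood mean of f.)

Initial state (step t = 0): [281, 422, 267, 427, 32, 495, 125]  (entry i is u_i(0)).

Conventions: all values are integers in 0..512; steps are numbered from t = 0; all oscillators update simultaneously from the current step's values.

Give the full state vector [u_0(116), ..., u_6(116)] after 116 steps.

Answer: [401, 401, 401, 401, 401, 401, 401]
Key observation: The state at step 5, [133, 133, 133, 133, 133, 133, 133], reappears at step 7: the system is in a cycle of period 2 from step 5 on.  Therefore the state at step 116 equals the state at step 5 + ((116 - 5) mod 2) = 6, which is [401, 401, 401, 401, 401, 401, 401].

Derivation:
t=0: [281, 422, 267, 427, 32, 495, 125]
t=1: [154, 152, 154, 152, 188, 151, 294]
t=2: [427, 425, 427, 425, 466, 423, 254]
t=3: [132, 132, 132, 132, 132, 132, 132]
t=4: [399, 399, 399, 399, 399, 399, 399]
t=5: [133, 133, 133, 133, 133, 133, 133]
t=6: [401, 401, 401, 401, 401, 401, 401]
t=7: [133, 133, 133, 133, 133, 133, 133]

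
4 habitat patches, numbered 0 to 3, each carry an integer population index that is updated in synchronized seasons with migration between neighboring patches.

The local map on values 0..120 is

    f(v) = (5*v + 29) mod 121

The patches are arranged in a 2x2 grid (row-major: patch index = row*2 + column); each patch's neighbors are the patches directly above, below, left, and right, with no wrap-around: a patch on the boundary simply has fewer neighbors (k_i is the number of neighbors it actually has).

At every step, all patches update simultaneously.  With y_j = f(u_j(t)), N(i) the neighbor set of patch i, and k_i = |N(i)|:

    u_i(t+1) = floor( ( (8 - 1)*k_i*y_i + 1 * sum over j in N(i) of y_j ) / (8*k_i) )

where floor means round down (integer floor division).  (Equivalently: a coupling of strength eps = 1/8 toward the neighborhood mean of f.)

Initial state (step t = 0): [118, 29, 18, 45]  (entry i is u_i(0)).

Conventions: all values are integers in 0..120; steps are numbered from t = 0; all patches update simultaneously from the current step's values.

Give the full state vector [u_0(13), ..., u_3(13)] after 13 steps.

Simulating step by step:
t=0: [118, 29, 18, 45]
t=1: [23, 48, 105, 21]
t=2: [26, 25, 63, 17]
t=3: [41, 38, 98, 108]
t=4: [107, 98, 43, 82]
t=5: [72, 40, 11, 68]
t=6: [34, 96, 75, 17]
t=7: [72, 33, 47, 103]
t=8: [28, 69, 24, 58]
t=9: [44, 17, 32, 69]
t=10: [17, 100, 60, 21]
t=11: [108, 47, 84, 19]
t=12: [81, 24, 80, 9]
t=13: [68, 33, 66, 70]

Answer: [68, 33, 66, 70]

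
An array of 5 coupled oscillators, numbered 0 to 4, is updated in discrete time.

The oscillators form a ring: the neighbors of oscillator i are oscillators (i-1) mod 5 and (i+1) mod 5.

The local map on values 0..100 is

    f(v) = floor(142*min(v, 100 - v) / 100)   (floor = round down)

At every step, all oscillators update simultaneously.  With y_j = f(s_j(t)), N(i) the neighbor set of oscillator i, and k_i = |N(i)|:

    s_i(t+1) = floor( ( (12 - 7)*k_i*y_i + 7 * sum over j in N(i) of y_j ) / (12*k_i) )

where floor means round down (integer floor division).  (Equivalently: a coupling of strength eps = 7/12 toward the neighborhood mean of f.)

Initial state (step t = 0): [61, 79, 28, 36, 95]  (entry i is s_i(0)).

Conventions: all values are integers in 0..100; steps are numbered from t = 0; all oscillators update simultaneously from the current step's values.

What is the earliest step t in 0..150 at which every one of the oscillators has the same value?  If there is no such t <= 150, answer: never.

Simulating step by step:
t=0: [61, 79, 28, 36, 95]  (not all equal)
t=1: [33, 39, 39, 34, 33]  (not all equal)
t=2: [48, 52, 52, 49, 46]  (not all equal)
t=3: [67, 68, 68, 67, 67]  (not all equal)
t=4: [45, 45, 45, 45, 46]  (not all equal)
t=5: [63, 63, 63, 63, 63]  (all equal)

Answer: 5
Key observation: Synchronization is absorbing here: once all oscillators are equal they stay equal, and step 5 is the first all-equal step.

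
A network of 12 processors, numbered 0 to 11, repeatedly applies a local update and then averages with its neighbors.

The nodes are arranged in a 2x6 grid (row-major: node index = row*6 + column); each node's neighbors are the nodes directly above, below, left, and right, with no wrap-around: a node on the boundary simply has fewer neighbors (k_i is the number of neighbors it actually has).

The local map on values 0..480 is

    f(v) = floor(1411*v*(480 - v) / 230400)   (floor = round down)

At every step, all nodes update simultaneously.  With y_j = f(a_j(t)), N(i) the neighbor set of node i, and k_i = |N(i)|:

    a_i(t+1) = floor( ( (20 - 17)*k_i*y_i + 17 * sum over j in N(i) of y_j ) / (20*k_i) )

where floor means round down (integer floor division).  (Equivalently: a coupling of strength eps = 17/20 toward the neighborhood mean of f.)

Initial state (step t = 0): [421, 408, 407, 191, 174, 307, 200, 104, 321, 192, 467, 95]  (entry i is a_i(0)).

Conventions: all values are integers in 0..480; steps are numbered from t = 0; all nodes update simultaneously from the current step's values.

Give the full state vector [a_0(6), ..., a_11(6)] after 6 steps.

Answer: [336, 336, 336, 336, 336, 336, 336, 336, 337, 336, 336, 336]

Derivation:
t=0: [421, 408, 407, 191, 174, 307, 200, 104, 321, 192, 467, 95]
t=1: [244, 188, 262, 290, 247, 282, 217, 271, 261, 245, 256, 187]
t=2: [343, 347, 342, 348, 344, 343, 349, 345, 349, 346, 347, 344]
t=3: [281, 286, 281, 285, 283, 286, 284, 280, 284, 281, 284, 284]
t=4: [339, 341, 340, 341, 339, 340, 341, 340, 341, 340, 340, 339]
t=5: [290, 291, 290, 291, 290, 291, 291, 290, 290, 290, 291, 291]
t=6: [336, 336, 336, 336, 336, 336, 336, 336, 337, 336, 336, 336]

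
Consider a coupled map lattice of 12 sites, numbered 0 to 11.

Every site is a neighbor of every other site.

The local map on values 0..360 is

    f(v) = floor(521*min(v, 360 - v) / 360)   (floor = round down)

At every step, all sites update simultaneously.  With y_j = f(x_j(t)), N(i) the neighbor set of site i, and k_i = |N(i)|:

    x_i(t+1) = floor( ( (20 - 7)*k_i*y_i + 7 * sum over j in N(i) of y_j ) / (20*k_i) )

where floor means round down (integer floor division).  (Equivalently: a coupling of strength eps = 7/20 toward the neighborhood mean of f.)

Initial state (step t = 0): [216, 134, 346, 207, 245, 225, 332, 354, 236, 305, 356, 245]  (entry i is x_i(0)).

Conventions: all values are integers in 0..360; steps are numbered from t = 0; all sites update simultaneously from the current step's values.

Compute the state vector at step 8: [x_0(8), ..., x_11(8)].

Simulating step by step:
t=0: [216, 134, 346, 207, 245, 225, 332, 354, 236, 305, 356, 245]
t=1: [175, 166, 59, 183, 149, 167, 71, 52, 157, 95, 50, 149]
t=2: [223, 215, 119, 225, 200, 216, 130, 113, 207, 152, 111, 200]
t=3: [198, 205, 182, 196, 219, 204, 192, 176, 212, 211, 175, 219]
t=4: [232, 226, 246, 234, 214, 227, 238, 244, 220, 220, 244, 214]
t=5: [186, 190, 173, 184, 202, 190, 180, 174, 196, 196, 174, 202]
t=6: [248, 245, 248, 250, 234, 245, 254, 248, 240, 240, 248, 234]
t=7: [163, 166, 163, 161, 176, 166, 158, 163, 170, 170, 163, 176]
t=8: [236, 240, 236, 235, 248, 240, 232, 236, 243, 243, 236, 248]

Answer: [236, 240, 236, 235, 248, 240, 232, 236, 243, 243, 236, 248]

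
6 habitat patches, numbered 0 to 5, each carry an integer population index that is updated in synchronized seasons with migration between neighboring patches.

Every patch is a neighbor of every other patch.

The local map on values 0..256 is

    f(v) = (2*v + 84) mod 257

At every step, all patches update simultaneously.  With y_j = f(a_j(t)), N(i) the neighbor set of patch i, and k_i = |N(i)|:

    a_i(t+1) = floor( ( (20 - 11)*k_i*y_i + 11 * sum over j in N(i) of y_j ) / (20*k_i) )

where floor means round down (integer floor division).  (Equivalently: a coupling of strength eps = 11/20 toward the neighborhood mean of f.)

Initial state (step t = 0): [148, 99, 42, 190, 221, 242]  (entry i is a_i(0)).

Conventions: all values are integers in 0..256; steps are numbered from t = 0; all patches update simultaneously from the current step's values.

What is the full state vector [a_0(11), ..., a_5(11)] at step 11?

Answer: [130, 149, 130, 131, 149, 149]

Derivation:
t=0: [148, 99, 42, 190, 221, 242]
t=1: [106, 73, 121, 135, 68, 83]
t=2: [112, 177, 123, 132, 174, 184]
t=3: [101, 145, 109, 115, 143, 150]
t=4: [63, 93, 68, 73, 92, 96]
t=5: [148, 81, 152, 155, 81, 83]
t=6: [166, 208, 169, 171, 208, 209]
t=7: [188, 217, 190, 192, 217, 217]
t=8: [138, 70, 140, 141, 70, 70]
t=9: [144, 185, 145, 146, 185, 185]
t=10: [142, 170, 143, 144, 170, 170]
t=11: [130, 149, 130, 131, 149, 149]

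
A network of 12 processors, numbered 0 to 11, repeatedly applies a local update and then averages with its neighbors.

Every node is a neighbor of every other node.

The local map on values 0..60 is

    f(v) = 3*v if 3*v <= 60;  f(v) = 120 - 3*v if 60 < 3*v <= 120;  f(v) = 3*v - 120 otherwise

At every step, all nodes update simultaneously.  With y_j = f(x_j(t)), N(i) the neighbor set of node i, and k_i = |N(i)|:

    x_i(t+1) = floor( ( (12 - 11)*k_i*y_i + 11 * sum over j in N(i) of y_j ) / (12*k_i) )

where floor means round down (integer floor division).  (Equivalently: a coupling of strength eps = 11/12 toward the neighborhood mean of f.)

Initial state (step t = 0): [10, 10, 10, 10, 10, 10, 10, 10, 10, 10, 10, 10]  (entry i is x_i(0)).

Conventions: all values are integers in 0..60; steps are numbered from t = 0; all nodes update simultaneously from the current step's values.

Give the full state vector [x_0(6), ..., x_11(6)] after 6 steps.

Answer: [30, 30, 30, 30, 30, 30, 30, 30, 30, 30, 30, 30]

Derivation:
t=0: [10, 10, 10, 10, 10, 10, 10, 10, 10, 10, 10, 10]
t=1: [30, 30, 30, 30, 30, 30, 30, 30, 30, 30, 30, 30]
t=2: [30, 30, 30, 30, 30, 30, 30, 30, 30, 30, 30, 30]
t=3: [30, 30, 30, 30, 30, 30, 30, 30, 30, 30, 30, 30]
t=4: [30, 30, 30, 30, 30, 30, 30, 30, 30, 30, 30, 30]
t=5: [30, 30, 30, 30, 30, 30, 30, 30, 30, 30, 30, 30]
t=6: [30, 30, 30, 30, 30, 30, 30, 30, 30, 30, 30, 30]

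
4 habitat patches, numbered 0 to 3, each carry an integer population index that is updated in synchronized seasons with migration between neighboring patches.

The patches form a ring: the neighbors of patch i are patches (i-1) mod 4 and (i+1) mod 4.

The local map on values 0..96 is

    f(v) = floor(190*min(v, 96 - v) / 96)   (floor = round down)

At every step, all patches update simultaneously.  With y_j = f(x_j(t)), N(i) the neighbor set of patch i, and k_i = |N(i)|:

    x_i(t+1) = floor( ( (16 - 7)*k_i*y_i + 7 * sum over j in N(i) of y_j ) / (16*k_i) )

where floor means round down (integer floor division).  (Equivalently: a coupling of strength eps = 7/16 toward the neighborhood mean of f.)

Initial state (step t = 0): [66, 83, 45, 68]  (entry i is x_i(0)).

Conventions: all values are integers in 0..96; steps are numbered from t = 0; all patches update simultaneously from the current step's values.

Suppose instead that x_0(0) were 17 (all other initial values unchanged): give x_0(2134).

Answer: x_0(2134) = 92
Key observation: The state at step 5, [9, 10, 14, 13], reappears at step 15: the system is in a cycle of period 10 from step 5 on.  Therefore the state at step 2134 equals the state at step 5 + ((2134 - 5) mod 10) = 14, which is [92, 91, 87, 88].

Derivation:
t=0: [17, 83, 45, 68]
t=1: [36, 40, 67, 57]
t=2: [74, 72, 66, 71]
t=3: [45, 48, 54, 49]
t=4: [91, 91, 87, 89]
t=5: [9, 10, 14, 13]
t=6: [19, 20, 24, 23]
t=7: [39, 40, 44, 43]
t=8: [79, 80, 84, 83]
t=9: [30, 29, 25, 26]
t=10: [56, 55, 51, 52]
t=11: [81, 82, 86, 85]
t=12: [26, 25, 21, 22]
t=13: [48, 47, 43, 44]
t=14: [92, 91, 87, 88]
t=15: [9, 10, 14, 13]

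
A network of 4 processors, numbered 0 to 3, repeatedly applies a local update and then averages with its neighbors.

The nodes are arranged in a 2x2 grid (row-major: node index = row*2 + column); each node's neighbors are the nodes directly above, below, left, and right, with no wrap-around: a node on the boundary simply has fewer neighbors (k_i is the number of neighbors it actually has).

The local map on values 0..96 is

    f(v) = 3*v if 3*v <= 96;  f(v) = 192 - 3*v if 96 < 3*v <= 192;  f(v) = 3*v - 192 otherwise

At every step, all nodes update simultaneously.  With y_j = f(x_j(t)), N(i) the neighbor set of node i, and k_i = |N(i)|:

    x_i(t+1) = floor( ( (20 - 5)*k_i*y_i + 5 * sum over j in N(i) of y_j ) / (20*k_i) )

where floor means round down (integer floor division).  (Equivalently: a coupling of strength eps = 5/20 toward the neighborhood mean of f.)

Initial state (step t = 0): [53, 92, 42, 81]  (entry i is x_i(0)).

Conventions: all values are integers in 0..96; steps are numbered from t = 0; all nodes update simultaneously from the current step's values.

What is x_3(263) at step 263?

Answer: x_3(263) = 69
Key observation: The state at step 20, [12, 30, 30, 12], reappears at step 26: the system is in a cycle of period 6 from step 20 on.  Therefore the state at step 263 equals the state at step 20 + ((263 - 20) mod 6) = 23, which is [69, 75, 75, 69].

Derivation:
t=0: [53, 92, 42, 81]
t=1: [43, 73, 60, 57]
t=2: [52, 30, 19, 20]
t=3: [45, 79, 54, 63]
t=4: [52, 41, 30, 11]
t=5: [46, 60, 76, 44]
t=6: [46, 23, 41, 51]
t=7: [57, 63, 63, 46]
t=8: [16, 11, 11, 41]
t=9: [44, 39, 39, 60]
t=10: [63, 65, 65, 27]
t=11: [3, 12, 12, 61]
t=12: [15, 29, 29, 15]
t=13: [55, 76, 76, 55]
t=14: [29, 33, 33, 29]
t=15: [88, 91, 91, 88]
t=16: [74, 78, 78, 74]
t=17: [33, 39, 39, 33]
t=18: [88, 79, 79, 88]
t=19: [65, 51, 51, 65]
t=20: [12, 30, 30, 12]
t=21: [49, 76, 76, 49]
t=22: [42, 38, 38, 42]
t=23: [69, 75, 75, 69]
t=24: [19, 28, 28, 19]
t=25: [63, 77, 77, 63]
t=26: [12, 30, 30, 12]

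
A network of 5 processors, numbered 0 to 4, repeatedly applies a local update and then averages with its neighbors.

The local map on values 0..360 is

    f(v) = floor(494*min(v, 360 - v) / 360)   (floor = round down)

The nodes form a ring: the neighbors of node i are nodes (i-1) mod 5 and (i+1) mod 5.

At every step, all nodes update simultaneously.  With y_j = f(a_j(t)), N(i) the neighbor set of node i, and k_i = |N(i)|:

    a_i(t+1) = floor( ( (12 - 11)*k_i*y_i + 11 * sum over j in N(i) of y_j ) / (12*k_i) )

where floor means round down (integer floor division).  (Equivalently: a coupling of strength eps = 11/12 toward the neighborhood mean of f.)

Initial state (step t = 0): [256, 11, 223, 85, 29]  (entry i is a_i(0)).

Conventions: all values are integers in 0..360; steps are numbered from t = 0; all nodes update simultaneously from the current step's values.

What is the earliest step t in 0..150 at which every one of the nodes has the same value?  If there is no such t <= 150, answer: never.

Answer: 21
Key observation: Synchronization is absorbing here: once all nodes are equal they stay equal, and step 21 is the first all-equal step.

Derivation:
t=0: [256, 11, 223, 85, 29]  (not all equal)
t=1: [36, 152, 75, 113, 121]  (not all equal)
t=2: [175, 86, 174, 135, 107]  (not all equal)
t=3: [141, 228, 158, 191, 206]  (not all equal)
t=4: [195, 202, 206, 214, 211]  (not all equal)
t=5: [211, 218, 208, 206, 212]  (not all equal)
t=6: [198, 205, 202, 205, 207]  (not all equal)
t=7: [211, 218, 212, 212, 216]  (not all equal)
t=8: [196, 202, 198, 200, 202]  (not all equal)
t=9: [216, 222, 217, 219, 221]  (not all equal)
t=10: [190, 195, 191, 193, 194]  (not all equal)
t=11: [227, 231, 227, 229, 230]  (not all equal)
t=12: [177, 181, 178, 179, 180]  (not all equal)
t=13: [245, 243, 244, 245, 243]  (not all equal)
t=14: [159, 158, 158, 159, 157]  (not all equal)
t=15: [215, 216, 216, 215, 217]  (not all equal)
t=16: [196, 197, 197, 196, 197]  (not all equal)
t=17: [223, 223, 223, 223, 224]  (not all equal)
t=18: [186, 187, 187, 186, 186]  (not all equal)
t=19: [237, 237, 237, 237, 238]  (not all equal)
t=20: [167, 168, 168, 167, 167]  (not all equal)
t=21: [229, 229, 229, 229, 229]  (all equal)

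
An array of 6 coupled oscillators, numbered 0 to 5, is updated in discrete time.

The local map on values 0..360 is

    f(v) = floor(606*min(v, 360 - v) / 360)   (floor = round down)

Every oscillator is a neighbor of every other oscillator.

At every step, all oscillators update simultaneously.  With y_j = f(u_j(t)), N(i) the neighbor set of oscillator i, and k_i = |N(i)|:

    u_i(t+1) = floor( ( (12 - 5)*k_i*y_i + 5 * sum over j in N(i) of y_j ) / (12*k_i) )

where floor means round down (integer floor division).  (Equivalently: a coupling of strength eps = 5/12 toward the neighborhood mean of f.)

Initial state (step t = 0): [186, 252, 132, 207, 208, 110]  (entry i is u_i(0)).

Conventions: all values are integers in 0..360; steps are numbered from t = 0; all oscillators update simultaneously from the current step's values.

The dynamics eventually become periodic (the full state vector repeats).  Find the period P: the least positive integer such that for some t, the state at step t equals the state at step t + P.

Answer: 14
Key observation: The state at step 26, [205, 204, 205, 206, 206, 204], reappears at step 40 — and no state repeats earlier — so the cycle the system enters has period 14.

Derivation:
t=0: [186, 252, 132, 207, 208, 110]
t=1: [262, 206, 227, 244, 243, 208]
t=2: [189, 237, 219, 205, 205, 235]
t=3: [265, 225, 240, 251, 251, 226]
t=4: [177, 211, 199, 189, 189, 210]
t=5: [285, 262, 272, 280, 280, 263]
t=6: [135, 154, 146, 139, 139, 153]
t=7: [234, 250, 243, 237, 237, 249]
t=8: [205, 191, 197, 202, 202, 192]
t=9: [265, 277, 272, 268, 268, 276]
t=10: [154, 144, 148, 151, 151, 145]
t=11: [254, 246, 249, 252, 252, 247]
t=12: [181, 187, 185, 182, 182, 187]
t=13: [298, 293, 294, 297, 297, 293]
t=14: [106, 110, 109, 107, 107, 110]
t=15: [179, 183, 182, 180, 180, 183]
t=16: [300, 298, 299, 301, 301, 298]
t=17: [101, 102, 101, 100, 100, 102]
t=18: [169, 170, 169, 168, 168, 170]
t=19: [284, 285, 284, 283, 283, 285]
t=20: [127, 126, 127, 128, 128, 126]
t=21: [213, 212, 213, 214, 214, 212]
t=22: [247, 248, 247, 246, 246, 248]
t=23: [189, 188, 189, 190, 190, 188]
t=24: [287, 288, 287, 286, 286, 288]
t=25: [122, 121, 122, 123, 123, 121]
t=26: [205, 204, 205, 206, 206, 204]
t=27: [260, 261, 260, 259, 259, 261]
t=28: [168, 167, 168, 169, 169, 167]
t=29: [282, 281, 282, 283, 283, 281]
t=30: [130, 131, 130, 129, 129, 131]
t=31: [218, 219, 218, 217, 217, 219]
t=32: [238, 237, 238, 239, 239, 237]
t=33: [205, 206, 205, 204, 204, 206]
t=34: [260, 259, 260, 261, 261, 259]
t=35: [168, 169, 168, 167, 167, 169]
t=36: [282, 283, 282, 281, 281, 283]
t=37: [130, 129, 130, 131, 131, 129]
t=38: [218, 217, 218, 219, 219, 217]
t=39: [238, 239, 238, 237, 237, 239]
t=40: [205, 204, 205, 206, 206, 204]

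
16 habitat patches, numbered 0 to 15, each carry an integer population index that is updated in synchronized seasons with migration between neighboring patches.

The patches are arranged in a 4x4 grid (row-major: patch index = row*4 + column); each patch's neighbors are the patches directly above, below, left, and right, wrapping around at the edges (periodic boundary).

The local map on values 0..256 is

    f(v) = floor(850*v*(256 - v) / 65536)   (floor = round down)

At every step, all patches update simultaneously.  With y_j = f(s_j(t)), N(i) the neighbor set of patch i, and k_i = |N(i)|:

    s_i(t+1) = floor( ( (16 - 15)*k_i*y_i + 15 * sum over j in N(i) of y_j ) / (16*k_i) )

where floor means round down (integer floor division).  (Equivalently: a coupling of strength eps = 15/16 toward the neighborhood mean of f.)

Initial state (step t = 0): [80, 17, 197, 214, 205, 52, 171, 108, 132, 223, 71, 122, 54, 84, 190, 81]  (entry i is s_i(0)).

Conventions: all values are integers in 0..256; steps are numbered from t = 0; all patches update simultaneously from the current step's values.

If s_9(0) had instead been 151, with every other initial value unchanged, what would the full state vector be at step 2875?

Answer: [123, 123, 123, 123, 123, 123, 123, 123, 123, 123, 123, 123, 123, 123, 123, 123]
Key observation: The state at step 12, [212, 212, 212, 212, 212, 212, 212, 212, 212, 212, 212, 212, 212, 212, 212, 212], reappears at step 16: the system is in a cycle of period 4 from step 12 on.  Therefore the state at step 2875 equals the state at step 12 + ((2875 - 12) mod 4) = 15, which is [123, 123, 123, 123, 123, 123, 123, 123, 123, 123, 123, 123, 123, 123, 123, 123].

Derivation:
t=0: [80, 17, 197, 214, 205, 52, 171, 108, 132, 151, 71, 122, 54, 84, 190, 81]
t=1: [115, 157, 130, 176, 181, 144, 167, 165, 175, 178, 190, 194, 187, 142, 171, 159]
t=2: [183, 209, 192, 202, 197, 188, 194, 177, 170, 190, 177, 182, 198, 185, 195, 174]
t=3: [143, 164, 145, 172, 175, 149, 170, 156, 160, 175, 162, 183, 177, 149, 172, 156]
t=4: [187, 206, 190, 204, 202, 188, 202, 184, 181, 200, 183, 198, 202, 187, 202, 183]
t=5: [139, 163, 139, 166, 167, 141, 166, 143, 145, 168, 145, 171, 168, 141, 167, 143]
t=6: [194, 209, 194, 208, 208, 194, 208, 192, 191, 207, 192, 207, 208, 193, 208, 192]
t=7: [130, 154, 130, 155, 156, 130, 155, 131, 131, 156, 131, 157, 156, 130, 155, 131]
t=8: [203, 211, 203, 211, 211, 203, 211, 202, 202, 211, 202, 211, 211, 203, 211, 202]
t=9: [124, 138, 124, 138, 138, 124, 138, 124, 124, 138, 124, 139, 138, 124, 138, 124]
t=10: [211, 211, 211, 211, 211, 211, 211, 210, 210, 211, 210, 211, 211, 211, 211, 210]
t=11: [123, 123, 123, 123, 123, 123, 123, 123, 123, 123, 123, 124, 123, 123, 123, 123]
t=12: [212, 212, 212, 212, 212, 212, 212, 212, 212, 212, 212, 212, 212, 212, 212, 212]
t=13: [120, 120, 120, 120, 120, 120, 120, 120, 120, 120, 120, 120, 120, 120, 120, 120]
t=14: [211, 211, 211, 211, 211, 211, 211, 211, 211, 211, 211, 211, 211, 211, 211, 211]
t=15: [123, 123, 123, 123, 123, 123, 123, 123, 123, 123, 123, 123, 123, 123, 123, 123]
t=16: [212, 212, 212, 212, 212, 212, 212, 212, 212, 212, 212, 212, 212, 212, 212, 212]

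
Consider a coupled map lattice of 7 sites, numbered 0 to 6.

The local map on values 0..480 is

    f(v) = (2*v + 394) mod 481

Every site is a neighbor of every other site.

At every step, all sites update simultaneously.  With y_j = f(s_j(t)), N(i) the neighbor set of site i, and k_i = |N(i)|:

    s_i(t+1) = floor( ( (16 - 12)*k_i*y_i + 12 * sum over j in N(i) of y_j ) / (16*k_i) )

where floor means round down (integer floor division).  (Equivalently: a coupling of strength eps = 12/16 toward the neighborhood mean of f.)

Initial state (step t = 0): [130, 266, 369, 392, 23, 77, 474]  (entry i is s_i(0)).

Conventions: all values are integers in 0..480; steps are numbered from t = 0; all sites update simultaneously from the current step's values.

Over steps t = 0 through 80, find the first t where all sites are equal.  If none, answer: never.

Simulating step by step:
t=0: [130, 266, 369, 392, 23, 77, 474]  (not all equal)
t=1: [258, 292, 257, 263, 291, 244, 283]  (not all equal)
t=2: [329, 277, 329, 330, 277, 325, 335]  (not all equal)
t=3: [185, 232, 185, 185, 232, 184, 186]  (not all equal)
t=4: [306, 318, 306, 306, 318, 306, 306]  (not all equal)
t=5: [50, 53, 50, 50, 53, 50, 50]  (not all equal)
t=6: [14, 15, 14, 14, 15, 14, 14]  (not all equal)
t=7: [422, 422, 422, 422, 422, 422, 422]  (all equal)

Answer: 7
Key observation: Synchronization is absorbing here: once all sites are equal they stay equal, and step 7 is the first all-equal step.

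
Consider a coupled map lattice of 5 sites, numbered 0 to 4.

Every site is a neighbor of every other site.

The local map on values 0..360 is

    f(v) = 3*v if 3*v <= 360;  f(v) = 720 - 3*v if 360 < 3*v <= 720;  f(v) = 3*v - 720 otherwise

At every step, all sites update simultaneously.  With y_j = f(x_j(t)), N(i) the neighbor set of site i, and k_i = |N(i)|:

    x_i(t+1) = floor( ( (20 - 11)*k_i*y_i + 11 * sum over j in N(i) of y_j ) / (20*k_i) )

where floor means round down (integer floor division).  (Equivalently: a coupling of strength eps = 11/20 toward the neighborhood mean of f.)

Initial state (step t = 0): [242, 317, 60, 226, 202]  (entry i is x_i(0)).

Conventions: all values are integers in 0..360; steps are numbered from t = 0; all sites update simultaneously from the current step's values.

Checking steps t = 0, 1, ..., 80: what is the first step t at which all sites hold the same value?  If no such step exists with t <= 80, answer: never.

Answer: never
Key observation: The state at step 38 reappears at step 42 — the system is in a cycle of period 4 from step 38 on.  No step 0..42 is synchronized, and the cycle repeats forever, so no step up to 80 (or ever) has all sites equal.

Derivation:
t=0: [242, 317, 60, 226, 202]  (not all equal)
t=1: [80, 150, 135, 91, 114]  (not all equal)
t=2: [273, 282, 296, 283, 304]  (not all equal)
t=3: [129, 137, 150, 138, 158]  (not all equal)
t=4: [305, 297, 285, 296, 278]  (not all equal)
t=5: [168, 161, 149, 160, 143]  (not all equal)
t=6: [240, 246, 258, 247, 263]  (not all equal)
t=7: [22, 27, 39, 28, 43]  (not all equal)
t=8: [86, 90, 102, 91, 105]  (not all equal)
t=9: [276, 279, 291, 280, 293]  (not all equal)
t=10: [124, 126, 138, 127, 140]  (not all equal)
t=11: [333, 331, 320, 330, 318]  (not all equal)
t=12: [265, 263, 253, 262, 251]  (not all equal)
t=13: [62, 60, 50, 59, 49]  (not all equal)
t=14: [173, 171, 162, 170, 161]  (not all equal)
t=15: [212, 214, 222, 215, 223]  (not all equal)
t=16: [73, 71, 63, 70, 62]  (not all equal)
t=17: [208, 206, 198, 205, 197]  (not all equal)
t=18: [106, 108, 116, 109, 117]  (not all equal)
t=19: [328, 330, 338, 331, 339]  (not all equal)
t=20: [274, 276, 284, 277, 285]  (not all equal)
t=21: [112, 114, 122, 115, 123]  (not all equal)
t=22: [342, 344, 348, 345, 347]  (not all equal)
t=23: [312, 314, 318, 315, 317]  (not all equal)
t=24: [222, 224, 228, 225, 227]  (not all equal)
t=25: [47, 45, 41, 44, 42]  (not all equal)
t=26: [134, 132, 128, 131, 129]  (not all equal)
t=27: [324, 326, 330, 327, 329]  (not all equal)
t=28: [258, 260, 264, 261, 263]  (not all equal)
t=29: [60, 62, 66, 63, 65]  (not all equal)
t=30: [186, 188, 192, 189, 191]  (not all equal)
t=31: [155, 153, 149, 152, 150]  (not all equal)
t=32: [261, 263, 267, 264, 266]  (not all equal)
t=33: [69, 71, 75, 72, 74]  (not all equal)
t=34: [213, 215, 219, 216, 218]  (not all equal)
t=35: [74, 72, 68, 71, 69]  (not all equal)
t=36: [215, 213, 209, 212, 210]  (not all equal)
t=37: [81, 83, 87, 84, 86]  (not all equal)
t=38: [249, 251, 255, 252, 254]  (not all equal)
t=39: [33, 35, 39, 36, 38]  (not all equal)
t=40: [105, 107, 111, 108, 110]  (not all equal)
t=41: [321, 323, 327, 324, 326]  (not all equal)
t=42: [249, 251, 255, 252, 254]  (not all equal)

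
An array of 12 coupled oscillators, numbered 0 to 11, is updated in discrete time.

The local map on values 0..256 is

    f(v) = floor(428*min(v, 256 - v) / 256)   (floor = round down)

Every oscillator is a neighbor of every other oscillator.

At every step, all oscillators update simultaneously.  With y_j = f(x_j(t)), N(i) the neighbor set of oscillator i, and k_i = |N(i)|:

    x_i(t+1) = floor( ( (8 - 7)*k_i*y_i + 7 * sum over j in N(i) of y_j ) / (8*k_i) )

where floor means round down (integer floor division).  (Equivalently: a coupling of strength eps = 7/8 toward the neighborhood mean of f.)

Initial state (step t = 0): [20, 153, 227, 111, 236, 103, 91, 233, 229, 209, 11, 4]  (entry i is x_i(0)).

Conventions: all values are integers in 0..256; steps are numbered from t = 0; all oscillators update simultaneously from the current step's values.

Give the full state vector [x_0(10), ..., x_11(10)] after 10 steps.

Simulating step by step:
t=0: [20, 153, 227, 111, 236, 103, 91, 233, 229, 209, 11, 4]
t=1: [79, 85, 80, 86, 79, 85, 84, 79, 80, 81, 78, 78]
t=2: [135, 135, 135, 135, 135, 135, 135, 135, 135, 135, 135, 135]
t=3: [202, 202, 202, 202, 202, 202, 202, 202, 202, 202, 202, 202]
t=4: [90, 90, 90, 90, 90, 90, 90, 90, 90, 90, 90, 90]
t=5: [150, 150, 150, 150, 150, 150, 150, 150, 150, 150, 150, 150]
t=6: [177, 177, 177, 177, 177, 177, 177, 177, 177, 177, 177, 177]
t=7: [132, 132, 132, 132, 132, 132, 132, 132, 132, 132, 132, 132]
t=8: [207, 207, 207, 207, 207, 207, 207, 207, 207, 207, 207, 207]
t=9: [81, 81, 81, 81, 81, 81, 81, 81, 81, 81, 81, 81]
t=10: [135, 135, 135, 135, 135, 135, 135, 135, 135, 135, 135, 135]

Answer: [135, 135, 135, 135, 135, 135, 135, 135, 135, 135, 135, 135]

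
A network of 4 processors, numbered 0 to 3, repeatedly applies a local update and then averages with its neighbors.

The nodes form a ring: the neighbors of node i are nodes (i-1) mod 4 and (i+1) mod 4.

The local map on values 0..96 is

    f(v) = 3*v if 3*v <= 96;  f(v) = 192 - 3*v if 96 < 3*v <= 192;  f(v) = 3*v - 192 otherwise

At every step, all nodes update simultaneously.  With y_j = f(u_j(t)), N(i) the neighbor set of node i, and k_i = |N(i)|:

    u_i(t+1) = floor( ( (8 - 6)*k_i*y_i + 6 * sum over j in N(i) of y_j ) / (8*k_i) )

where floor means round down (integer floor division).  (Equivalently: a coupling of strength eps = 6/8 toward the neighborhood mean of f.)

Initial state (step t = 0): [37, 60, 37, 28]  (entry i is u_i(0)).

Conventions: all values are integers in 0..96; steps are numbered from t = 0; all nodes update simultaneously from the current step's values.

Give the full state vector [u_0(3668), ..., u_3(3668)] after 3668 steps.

Simulating step by step:
t=0: [37, 60, 37, 28]
t=1: [56, 63, 56, 81]
t=2: [26, 18, 26, 30]
t=3: [73, 72, 73, 81]
t=4: [34, 26, 34, 33]
t=5: [86, 87, 86, 90]
t=6: [71, 66, 71, 69]
t=7: [13, 17, 13, 19]
t=8: [50, 42, 50, 43]
t=9: [58, 48, 58, 47]
t=10: [41, 25, 41, 26]
t=11: [74, 70, 74, 71]
t=12: [22, 27, 22, 27]
t=13: [77, 69, 77, 69]
t=14: [21, 33, 21, 33]
t=15: [85, 70, 85, 70]
t=16: [29, 51, 29, 51]
t=17: [51, 75, 51, 75]
t=18: [34, 37, 34, 37]
t=19: [83, 87, 83, 87]
t=20: [66, 60, 66, 60]
t=21: [10, 7, 10, 7]
t=22: [23, 27, 23, 27]
t=23: [78, 72, 78, 72]
t=24: [28, 37, 28, 37]
t=25: [81, 83, 81, 83]
t=26: [55, 52, 55, 52]
t=27: [33, 29, 33, 29]
t=28: [88, 91, 88, 91]
t=29: [78, 74, 78, 74]
t=30: [33, 39, 33, 39]
t=31: [79, 88, 79, 88]
t=32: [65, 51, 65, 51]
t=33: [30, 12, 30, 12]
t=34: [49, 76, 49, 76]
t=35: [38, 42, 38, 42]
t=36: [69, 75, 69, 75]
t=37: [28, 19, 28, 19]
t=38: [63, 77, 63, 77]
t=39: [30, 12, 30, 12]

Answer: [63, 77, 63, 77]
Key observation: The state at step 33, [30, 12, 30, 12], reappears at step 39: the system is in a cycle of period 6 from step 33 on.  Therefore the state at step 3668 equals the state at step 33 + ((3668 - 33) mod 6) = 38, which is [63, 77, 63, 77].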